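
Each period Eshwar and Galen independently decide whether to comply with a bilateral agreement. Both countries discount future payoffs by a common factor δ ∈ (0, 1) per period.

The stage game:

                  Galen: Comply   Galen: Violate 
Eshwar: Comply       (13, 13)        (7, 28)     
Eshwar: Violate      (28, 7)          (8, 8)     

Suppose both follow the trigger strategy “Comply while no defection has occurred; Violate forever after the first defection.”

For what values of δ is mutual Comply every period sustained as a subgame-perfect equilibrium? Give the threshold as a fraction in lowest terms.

13/(1−δ) ≥ 28 + 8δ/(1−δ)
13 ≥ 28 − 20δ
δ ≥ 15/20 = 3/4.

3/4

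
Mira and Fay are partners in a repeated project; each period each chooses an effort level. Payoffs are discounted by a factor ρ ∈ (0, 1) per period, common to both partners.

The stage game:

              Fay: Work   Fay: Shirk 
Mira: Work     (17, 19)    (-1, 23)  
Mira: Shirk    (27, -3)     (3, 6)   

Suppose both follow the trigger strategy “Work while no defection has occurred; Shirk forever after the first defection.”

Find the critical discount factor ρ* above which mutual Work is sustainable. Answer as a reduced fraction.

5/12

Mira: cooperation gives 17 each period; deviation gives 27 once then 3 forever.
  17/(1−ρ) ≥ 27 + 3ρ/(1−ρ) ⇒ ρ ≥ 10/24 = 5/12.
Fay: cooperation gives 19 each period; deviation gives 23 once then 6 forever.
  ρ ≥ 4/17.
Both must hold, so the binding constraint is Mira's: ρ ≥ 5/12.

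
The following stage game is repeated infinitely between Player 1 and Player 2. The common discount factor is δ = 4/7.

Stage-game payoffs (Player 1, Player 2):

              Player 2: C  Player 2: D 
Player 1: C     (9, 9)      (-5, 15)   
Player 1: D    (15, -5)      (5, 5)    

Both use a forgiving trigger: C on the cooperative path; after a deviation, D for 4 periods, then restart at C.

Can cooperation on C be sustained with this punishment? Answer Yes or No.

No

IC: δ+…+δ^4 ≥ (15−9)/(9−5) = 3/2.
At δ = 4/7: partial sum = 1.1912 < 1.5000. Cooperation not sustainable.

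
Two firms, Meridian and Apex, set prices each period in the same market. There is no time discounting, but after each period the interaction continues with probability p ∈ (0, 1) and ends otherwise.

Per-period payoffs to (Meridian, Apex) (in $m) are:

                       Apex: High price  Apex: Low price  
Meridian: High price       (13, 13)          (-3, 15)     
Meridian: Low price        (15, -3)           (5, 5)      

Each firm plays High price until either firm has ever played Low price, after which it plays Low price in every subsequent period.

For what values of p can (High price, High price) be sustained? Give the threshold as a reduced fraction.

With no time discounting, the continuation probability p plays the role of the discount factor.
Grim-trigger IC: 13/(1−p) ≥ 15 + 5p/(1−p) ⇒ p ≥ (15−13)/(15−5) = 1/5.

1/5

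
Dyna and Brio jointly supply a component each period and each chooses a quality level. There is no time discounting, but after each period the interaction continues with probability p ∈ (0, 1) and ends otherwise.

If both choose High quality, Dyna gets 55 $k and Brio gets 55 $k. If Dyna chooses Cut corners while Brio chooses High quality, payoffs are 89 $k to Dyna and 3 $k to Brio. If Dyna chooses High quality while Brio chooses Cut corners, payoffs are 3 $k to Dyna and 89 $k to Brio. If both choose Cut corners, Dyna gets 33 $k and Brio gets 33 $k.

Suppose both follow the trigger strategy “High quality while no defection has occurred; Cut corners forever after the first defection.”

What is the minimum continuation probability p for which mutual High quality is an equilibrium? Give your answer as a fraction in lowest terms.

Expected cooperation value is 55 + p·55 + p²·55 + … = 55/(1−p); deviation gives 89 + p·33/(1−p).
55 ≥ 89(1−p) + 33p ⇒ 56p ≥ 34 ⇒ p ≥ 34/56 = 17/28.

17/28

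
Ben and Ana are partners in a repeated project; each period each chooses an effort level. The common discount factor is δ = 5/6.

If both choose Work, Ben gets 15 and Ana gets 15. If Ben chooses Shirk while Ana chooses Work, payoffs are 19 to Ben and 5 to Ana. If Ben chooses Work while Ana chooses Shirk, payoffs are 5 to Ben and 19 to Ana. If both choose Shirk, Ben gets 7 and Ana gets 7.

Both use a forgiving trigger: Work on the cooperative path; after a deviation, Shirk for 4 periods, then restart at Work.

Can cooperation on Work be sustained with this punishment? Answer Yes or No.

IC: δ+…+δ^4 ≥ (19−15)/(15−7) = 1/2.
At δ = 5/6: partial sum = 2.5887 ≥ 0.5000. Cooperation sustainable.

Yes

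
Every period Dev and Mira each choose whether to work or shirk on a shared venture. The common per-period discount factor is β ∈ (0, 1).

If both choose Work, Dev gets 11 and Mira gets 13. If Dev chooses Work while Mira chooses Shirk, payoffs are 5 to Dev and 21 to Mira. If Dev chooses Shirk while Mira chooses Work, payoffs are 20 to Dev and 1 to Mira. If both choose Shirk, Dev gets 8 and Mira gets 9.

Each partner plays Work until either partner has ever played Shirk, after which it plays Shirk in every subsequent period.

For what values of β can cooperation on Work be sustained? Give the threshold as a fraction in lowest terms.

Dev: cooperation gives 11 each period; deviation gives 20 once then 8 forever.
  11/(1−β) ≥ 20 + 8β/(1−β) ⇒ β ≥ 9/12 = 3/4.
Mira: cooperation gives 13 each period; deviation gives 21 once then 9 forever.
  β ≥ 8/12 = 2/3.
Both must hold, so the binding constraint is Dev's: β ≥ 3/4.

3/4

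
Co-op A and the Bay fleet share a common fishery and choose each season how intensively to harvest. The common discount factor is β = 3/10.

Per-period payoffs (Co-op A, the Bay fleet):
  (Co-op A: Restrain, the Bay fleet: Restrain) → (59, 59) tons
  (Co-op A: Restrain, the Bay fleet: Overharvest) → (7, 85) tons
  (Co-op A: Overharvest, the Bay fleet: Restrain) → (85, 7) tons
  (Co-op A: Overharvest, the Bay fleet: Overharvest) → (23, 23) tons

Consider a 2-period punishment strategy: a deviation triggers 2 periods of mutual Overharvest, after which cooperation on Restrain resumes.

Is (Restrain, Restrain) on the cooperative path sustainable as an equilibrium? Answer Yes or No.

No

A one-shot deviation gives 85 now, then 23 for 2 periods, then back to 59.
Gain from deviating: (85−59) today; loss: (59−23) in each of the next 2 periods.
No-deviation condition: (59−23)(β+…+β^2) ≥ 85−59, i.e. β+…+β^2 ≥ 13/18.
At β = 3/10: β+…+β^2 = 0.3900 < 0.7222.
So cooperation is not sustainable.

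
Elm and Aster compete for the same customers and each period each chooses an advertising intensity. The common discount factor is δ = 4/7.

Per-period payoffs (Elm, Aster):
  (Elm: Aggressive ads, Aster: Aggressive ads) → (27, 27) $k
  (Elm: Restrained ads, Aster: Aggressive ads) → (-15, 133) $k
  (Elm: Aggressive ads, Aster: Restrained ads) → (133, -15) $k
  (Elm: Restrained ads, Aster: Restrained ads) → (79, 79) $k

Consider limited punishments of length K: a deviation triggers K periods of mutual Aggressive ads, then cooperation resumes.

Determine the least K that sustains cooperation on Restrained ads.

Need Σ_{k=1}^{K} δ^k ≥ (133−79)/(79−27) = 1.0385 at δ = 4/7.
At K = 2 the sum is 0.8980 < 1.0385; at K = 3 it is 1.0845 ≥ 1.0385.
So the minimum punishment length is K = 3.

3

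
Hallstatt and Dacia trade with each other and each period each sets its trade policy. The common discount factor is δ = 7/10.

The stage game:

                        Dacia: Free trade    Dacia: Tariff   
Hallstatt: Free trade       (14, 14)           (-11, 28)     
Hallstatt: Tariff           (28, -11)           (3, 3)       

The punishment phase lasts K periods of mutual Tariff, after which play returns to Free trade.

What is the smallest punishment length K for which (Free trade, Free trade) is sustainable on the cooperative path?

Need Σ_{k=1}^{K} δ^k ≥ (28−14)/(14−3) = 1.2727 at δ = 7/10.
At K = 2 the sum is 1.1900 < 1.2727; at K = 3 it is 1.5330 ≥ 1.2727.
So the minimum punishment length is K = 3.

3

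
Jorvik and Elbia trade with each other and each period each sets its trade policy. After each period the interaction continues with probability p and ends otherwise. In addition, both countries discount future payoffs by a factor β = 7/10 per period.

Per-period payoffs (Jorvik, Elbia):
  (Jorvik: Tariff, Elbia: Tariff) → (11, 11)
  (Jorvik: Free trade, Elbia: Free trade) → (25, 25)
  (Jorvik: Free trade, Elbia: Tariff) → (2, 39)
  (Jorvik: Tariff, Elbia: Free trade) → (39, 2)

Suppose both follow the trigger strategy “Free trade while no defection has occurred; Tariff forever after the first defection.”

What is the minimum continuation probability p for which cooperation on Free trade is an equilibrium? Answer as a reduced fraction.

5/7

With continuation probability p and discount β, the effective per-period discount factor is βp.
Grim-trigger IC: βp ≥ (39−25)/(39−11) = 1/2.
So p ≥ (1/2)/(7/10) = 5/7.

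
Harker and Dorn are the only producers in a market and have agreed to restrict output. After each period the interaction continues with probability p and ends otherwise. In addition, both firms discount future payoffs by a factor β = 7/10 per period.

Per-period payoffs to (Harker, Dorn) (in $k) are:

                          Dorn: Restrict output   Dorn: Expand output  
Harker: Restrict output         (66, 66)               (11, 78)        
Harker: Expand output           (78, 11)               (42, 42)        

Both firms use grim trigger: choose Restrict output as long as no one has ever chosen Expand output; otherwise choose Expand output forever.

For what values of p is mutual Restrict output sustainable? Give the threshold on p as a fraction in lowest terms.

With continuation probability p and discount β, the effective per-period discount factor is βp.
Grim-trigger IC: βp ≥ (78−66)/(78−42) = 1/3.
So p ≥ (1/3)/(7/10) = 10/21.

10/21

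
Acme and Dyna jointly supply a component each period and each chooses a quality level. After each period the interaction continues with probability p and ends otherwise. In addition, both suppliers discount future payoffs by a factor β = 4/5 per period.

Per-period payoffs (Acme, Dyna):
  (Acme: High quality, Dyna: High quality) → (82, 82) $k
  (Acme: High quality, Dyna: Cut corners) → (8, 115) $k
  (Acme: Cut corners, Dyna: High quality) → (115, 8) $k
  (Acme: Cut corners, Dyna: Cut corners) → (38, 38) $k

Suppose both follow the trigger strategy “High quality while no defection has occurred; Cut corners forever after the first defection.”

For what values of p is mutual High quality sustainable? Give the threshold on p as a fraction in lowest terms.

15/28

Expected continuation weight on next period's payoff is β·p = 4/5·p, which plays the role of the discount factor.
Cooperation requires 4/5·p ≥ (115−82)/(115−38) = 3/7, hence p ≥ 15/28.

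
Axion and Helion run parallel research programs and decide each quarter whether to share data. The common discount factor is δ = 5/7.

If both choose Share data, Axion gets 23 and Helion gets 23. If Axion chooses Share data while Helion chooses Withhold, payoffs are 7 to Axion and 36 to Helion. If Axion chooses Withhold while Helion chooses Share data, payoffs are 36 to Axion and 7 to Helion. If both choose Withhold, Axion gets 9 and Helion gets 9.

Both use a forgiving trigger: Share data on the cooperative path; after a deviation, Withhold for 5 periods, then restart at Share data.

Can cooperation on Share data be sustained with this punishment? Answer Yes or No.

Yes

IC: δ+…+δ^5 ≥ (36−23)/(23−9) = 13/14.
At δ = 5/7: partial sum = 2.0352 ≥ 0.9286. Cooperation sustainable.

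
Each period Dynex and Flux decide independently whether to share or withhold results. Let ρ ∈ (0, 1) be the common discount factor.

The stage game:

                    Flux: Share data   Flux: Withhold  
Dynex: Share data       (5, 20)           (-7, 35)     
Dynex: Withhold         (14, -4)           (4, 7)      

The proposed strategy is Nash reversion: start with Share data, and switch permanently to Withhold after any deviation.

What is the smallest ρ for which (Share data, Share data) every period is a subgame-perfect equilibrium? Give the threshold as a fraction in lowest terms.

Dynex's threshold: (14−5)/(14−4) = 9/10.
Flux's threshold: (35−20)/(35−7) = 15/28.
9/10 > 15/28, so Dynex binds and ρ* = 9/10.

9/10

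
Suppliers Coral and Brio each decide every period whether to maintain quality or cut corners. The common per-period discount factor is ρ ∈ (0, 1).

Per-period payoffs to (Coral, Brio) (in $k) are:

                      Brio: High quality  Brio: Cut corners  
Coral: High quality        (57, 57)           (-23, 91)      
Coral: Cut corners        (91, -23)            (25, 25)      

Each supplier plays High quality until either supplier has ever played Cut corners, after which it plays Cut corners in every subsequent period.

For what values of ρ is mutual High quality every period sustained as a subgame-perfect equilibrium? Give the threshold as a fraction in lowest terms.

Under grim trigger the critical discount factor is (T−C)/(T−P) with T = 91, C = 57, P = 25.
ρ* = (91−57)/(91−25) = 34/66 = 17/33.

17/33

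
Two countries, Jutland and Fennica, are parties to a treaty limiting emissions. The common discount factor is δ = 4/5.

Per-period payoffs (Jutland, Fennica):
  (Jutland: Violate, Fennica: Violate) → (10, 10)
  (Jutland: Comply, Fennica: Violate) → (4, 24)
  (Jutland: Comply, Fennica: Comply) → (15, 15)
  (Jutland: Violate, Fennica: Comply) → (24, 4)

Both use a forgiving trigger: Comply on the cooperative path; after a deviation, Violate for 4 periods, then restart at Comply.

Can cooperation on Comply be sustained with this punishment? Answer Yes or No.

Yes

IC: δ+…+δ^4 ≥ (24−15)/(15−10) = 9/5.
At δ = 4/5: partial sum = 2.3616 ≥ 1.8000. Cooperation sustainable.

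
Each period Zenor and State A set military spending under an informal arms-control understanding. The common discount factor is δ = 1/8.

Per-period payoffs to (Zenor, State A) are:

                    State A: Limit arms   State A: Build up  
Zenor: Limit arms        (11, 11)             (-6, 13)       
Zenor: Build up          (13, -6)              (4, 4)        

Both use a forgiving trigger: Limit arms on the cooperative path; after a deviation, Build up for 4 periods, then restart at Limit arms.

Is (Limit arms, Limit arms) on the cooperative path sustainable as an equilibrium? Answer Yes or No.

No

A one-shot deviation gives 13 now, then 4 for 4 periods, then back to 11.
Gain from deviating: (13−11) today; loss: (11−4) in each of the next 4 periods.
No-deviation condition: (11−4)(δ+…+δ^4) ≥ 13−11, i.e. δ+…+δ^4 ≥ 2/7.
At δ = 1/8: δ+…+δ^4 = 0.1428 < 0.2857.
So cooperation is not sustainable.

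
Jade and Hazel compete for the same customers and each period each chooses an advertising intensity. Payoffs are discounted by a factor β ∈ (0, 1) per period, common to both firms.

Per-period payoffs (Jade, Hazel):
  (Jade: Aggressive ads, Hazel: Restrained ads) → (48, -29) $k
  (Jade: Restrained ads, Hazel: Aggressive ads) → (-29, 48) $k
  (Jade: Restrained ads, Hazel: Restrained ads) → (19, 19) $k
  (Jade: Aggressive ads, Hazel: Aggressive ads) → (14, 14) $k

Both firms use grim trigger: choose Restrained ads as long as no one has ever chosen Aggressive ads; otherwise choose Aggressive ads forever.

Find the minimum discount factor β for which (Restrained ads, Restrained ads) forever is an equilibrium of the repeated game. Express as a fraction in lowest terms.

Under grim trigger the critical discount factor is (T−C)/(T−P) with T = 48, C = 19, P = 14.
β* = (48−19)/(48−14) = 29/34.

29/34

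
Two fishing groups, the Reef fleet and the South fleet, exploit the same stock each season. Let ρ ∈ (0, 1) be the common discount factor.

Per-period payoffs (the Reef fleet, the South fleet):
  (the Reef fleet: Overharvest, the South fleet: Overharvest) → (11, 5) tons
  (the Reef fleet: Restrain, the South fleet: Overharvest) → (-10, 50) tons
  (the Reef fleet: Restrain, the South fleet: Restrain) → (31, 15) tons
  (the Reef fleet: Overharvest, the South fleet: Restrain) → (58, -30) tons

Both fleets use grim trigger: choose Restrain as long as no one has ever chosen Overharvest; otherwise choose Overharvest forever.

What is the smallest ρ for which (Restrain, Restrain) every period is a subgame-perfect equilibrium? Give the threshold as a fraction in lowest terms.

7/9

the Reef fleet's threshold: (58−31)/(58−11) = 27/47.
the South fleet's threshold: (50−15)/(50−5) = 7/9.
27/47 < 7/9, so the South fleet binds and ρ* = 7/9.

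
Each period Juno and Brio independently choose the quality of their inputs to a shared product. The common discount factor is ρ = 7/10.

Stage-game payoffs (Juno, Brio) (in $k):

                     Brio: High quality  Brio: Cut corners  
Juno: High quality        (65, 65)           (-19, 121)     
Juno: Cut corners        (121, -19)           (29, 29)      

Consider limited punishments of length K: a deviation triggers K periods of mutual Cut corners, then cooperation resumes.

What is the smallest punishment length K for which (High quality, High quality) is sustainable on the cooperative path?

4

IC: ρ(1−ρ^K)/(1−ρ) ≥ (121−65)/(65−29) = 14/9.
With ρ = 7/10: need 1 − ρ^K ≥ 14/9·(1−7/10)/(7/10), i.e. ρ^K ≤ 0.3333.
Since (7/10)^3 = 0.3430 and (7/10)^4 = 0.2401, the smallest such K is 4.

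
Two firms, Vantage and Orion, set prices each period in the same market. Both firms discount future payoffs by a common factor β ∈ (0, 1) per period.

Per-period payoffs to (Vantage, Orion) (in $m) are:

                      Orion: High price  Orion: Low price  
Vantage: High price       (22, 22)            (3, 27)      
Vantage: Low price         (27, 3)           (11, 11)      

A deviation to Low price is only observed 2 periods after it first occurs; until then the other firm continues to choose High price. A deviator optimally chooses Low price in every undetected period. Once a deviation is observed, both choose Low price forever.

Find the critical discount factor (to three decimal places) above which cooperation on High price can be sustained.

Deviating for the 2 undetected periods gains 27−22 = 5 per period over cooperation, then loses 22−11 = 11 per period forever once punishment starts.
Gain: 5(1 + β + … + β^1); loss: 11·β^2/(1−β).
No profitable deviation ⇔ 5(1−β^2) ≤ 11·β^2, i.e. β^2 ≥ 5/(5+11) = 5/16.
Hence β ≥ (5/16)^(1/2) ≈ 0.559.

0.559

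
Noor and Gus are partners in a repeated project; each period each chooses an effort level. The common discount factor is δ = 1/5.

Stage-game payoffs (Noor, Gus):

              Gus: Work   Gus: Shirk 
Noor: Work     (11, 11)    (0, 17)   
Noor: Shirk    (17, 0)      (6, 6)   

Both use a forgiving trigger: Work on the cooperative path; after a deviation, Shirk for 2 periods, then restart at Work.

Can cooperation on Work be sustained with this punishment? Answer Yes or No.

No

IC: δ+…+δ^2 ≥ (17−11)/(11−6) = 6/5.
At δ = 1/5: partial sum = 0.2400 < 1.2000. Cooperation not sustainable.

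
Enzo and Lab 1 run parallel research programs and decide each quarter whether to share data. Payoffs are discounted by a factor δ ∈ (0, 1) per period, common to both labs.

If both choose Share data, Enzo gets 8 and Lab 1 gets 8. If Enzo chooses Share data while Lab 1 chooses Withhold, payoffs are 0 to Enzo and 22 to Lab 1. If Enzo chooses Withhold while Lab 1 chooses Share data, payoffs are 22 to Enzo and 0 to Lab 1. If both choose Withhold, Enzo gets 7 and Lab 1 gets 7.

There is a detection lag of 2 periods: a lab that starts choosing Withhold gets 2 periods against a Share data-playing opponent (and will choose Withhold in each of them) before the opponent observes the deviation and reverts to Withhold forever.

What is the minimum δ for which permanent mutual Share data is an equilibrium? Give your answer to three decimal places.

0.966

Deviating for the 2 undetected periods gains 22−8 = 14 per period over cooperation, then loses 8−7 = 1 per period forever once punishment starts.
Gain: 14(1 + δ + … + δ^1); loss: 1·δ^2/(1−δ).
No profitable deviation ⇔ 14(1−δ^2) ≤ 1·δ^2, i.e. δ^2 ≥ 14/(14+1) = 14/15.
Hence δ ≥ (14/15)^(1/2) ≈ 0.966.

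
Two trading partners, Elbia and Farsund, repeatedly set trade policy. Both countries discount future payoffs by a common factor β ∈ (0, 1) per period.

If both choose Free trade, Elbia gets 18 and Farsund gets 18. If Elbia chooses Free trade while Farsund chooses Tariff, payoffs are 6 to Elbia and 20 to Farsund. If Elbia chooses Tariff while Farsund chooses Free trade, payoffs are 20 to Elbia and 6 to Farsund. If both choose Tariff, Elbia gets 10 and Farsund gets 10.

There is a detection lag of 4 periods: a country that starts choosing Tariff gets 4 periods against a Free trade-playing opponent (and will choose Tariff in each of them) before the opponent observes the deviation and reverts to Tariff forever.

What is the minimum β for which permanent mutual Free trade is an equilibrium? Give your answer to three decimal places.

The best deviation is to choose Tariff for all 4 undetected periods, earning 20 each, then 10 forever once detected.
Deviation value: 20(1−β^4)/(1−β) + 10β^4/(1−β); cooperation value: 18/(1−β).
IC: 18 ≥ 20(1−β^4) + 10β^4 = 20 − 10β^4.
So β^4 ≥ 2/10 = 1/5, giving β ≥ (1/5)^(1/4) ≈ 0.669.

0.669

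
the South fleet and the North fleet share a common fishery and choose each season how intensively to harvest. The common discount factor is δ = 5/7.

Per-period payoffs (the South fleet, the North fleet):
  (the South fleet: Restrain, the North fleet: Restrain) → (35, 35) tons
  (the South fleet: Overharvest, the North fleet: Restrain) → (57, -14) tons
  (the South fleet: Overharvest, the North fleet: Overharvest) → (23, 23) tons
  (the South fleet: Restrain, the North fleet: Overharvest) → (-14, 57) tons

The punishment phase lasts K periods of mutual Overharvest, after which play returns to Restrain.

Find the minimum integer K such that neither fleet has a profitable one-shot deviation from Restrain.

4

Need Σ_{k=1}^{K} δ^k ≥ (57−35)/(35−23) = 1.8333 at δ = 5/7.
At K = 3 the sum is 1.5889 < 1.8333; at K = 4 it is 1.8492 ≥ 1.8333.
So the minimum punishment length is K = 4.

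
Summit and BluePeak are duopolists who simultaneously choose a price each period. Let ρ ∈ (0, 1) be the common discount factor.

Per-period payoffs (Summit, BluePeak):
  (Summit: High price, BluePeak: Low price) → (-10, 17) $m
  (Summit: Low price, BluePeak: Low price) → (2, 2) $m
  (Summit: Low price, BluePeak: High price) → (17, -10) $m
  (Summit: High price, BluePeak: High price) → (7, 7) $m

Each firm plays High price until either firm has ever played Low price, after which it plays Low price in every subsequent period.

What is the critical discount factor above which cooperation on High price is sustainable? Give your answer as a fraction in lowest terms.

2/3

Under grim trigger the critical discount factor is (T−C)/(T−P) with T = 17, C = 7, P = 2.
ρ* = (17−7)/(17−2) = 10/15 = 2/3.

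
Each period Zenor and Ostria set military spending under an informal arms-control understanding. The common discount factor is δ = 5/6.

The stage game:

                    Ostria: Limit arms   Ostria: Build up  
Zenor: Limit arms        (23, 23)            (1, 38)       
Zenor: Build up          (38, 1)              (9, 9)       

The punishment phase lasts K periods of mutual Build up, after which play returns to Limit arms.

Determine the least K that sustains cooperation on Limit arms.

2

Need Σ_{k=1}^{K} δ^k ≥ (38−23)/(23−9) = 1.0714 at δ = 5/6.
At K = 1 the sum is 0.8333 < 1.0714; at K = 2 it is 1.5278 ≥ 1.0714.
So the minimum punishment length is K = 2.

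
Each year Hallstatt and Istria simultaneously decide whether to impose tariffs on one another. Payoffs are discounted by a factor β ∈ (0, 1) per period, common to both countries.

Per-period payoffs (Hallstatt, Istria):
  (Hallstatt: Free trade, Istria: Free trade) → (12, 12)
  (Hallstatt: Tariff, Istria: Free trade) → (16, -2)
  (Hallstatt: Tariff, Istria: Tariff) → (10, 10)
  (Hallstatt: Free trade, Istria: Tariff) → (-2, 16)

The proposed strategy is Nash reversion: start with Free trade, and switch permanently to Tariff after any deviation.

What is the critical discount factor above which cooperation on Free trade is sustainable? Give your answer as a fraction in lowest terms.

2/3

Cooperation forever yields 12 each period: 12/(1−β).
Deviating yields 16 once, then 10 forever: 16 + 10β/(1−β).
No profitable deviation requires 12/(1−β) ≥ 16 + 10β/(1−β).
Multiplying by (1−β): 12 ≥ 16(1−β) + 10β = 16 − 6β.
So 6β ≥ 4, i.e. β ≥ 4/6 = 2/3.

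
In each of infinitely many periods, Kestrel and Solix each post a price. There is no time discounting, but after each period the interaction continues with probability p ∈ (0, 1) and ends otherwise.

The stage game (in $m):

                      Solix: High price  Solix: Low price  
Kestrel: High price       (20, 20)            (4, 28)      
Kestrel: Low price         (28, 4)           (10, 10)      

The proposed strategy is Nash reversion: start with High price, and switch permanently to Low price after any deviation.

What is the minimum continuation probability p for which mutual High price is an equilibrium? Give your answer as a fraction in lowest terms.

4/9

With no time discounting, the continuation probability p plays the role of the discount factor.
Grim-trigger IC: 20/(1−p) ≥ 28 + 10p/(1−p) ⇒ p ≥ (28−20)/(28−10) = 4/9.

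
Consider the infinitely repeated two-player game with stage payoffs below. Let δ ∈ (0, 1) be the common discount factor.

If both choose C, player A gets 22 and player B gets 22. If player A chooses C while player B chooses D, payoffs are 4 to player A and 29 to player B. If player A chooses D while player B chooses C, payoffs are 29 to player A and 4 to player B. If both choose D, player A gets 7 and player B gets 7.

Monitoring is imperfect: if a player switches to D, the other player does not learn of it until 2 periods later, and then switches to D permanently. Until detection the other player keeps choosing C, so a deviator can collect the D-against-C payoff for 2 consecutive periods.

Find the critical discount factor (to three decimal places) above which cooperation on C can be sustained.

0.564

The best deviation is to choose D for all 2 undetected periods, earning 29 each, then 7 forever once detected.
Deviation value: 29(1−δ^2)/(1−δ) + 7δ^2/(1−δ); cooperation value: 22/(1−δ).
IC: 22 ≥ 29(1−δ^2) + 7δ^2 = 29 − 22δ^2.
So δ^2 ≥ 7/22, giving δ ≥ (7/22)^(1/2) ≈ 0.564.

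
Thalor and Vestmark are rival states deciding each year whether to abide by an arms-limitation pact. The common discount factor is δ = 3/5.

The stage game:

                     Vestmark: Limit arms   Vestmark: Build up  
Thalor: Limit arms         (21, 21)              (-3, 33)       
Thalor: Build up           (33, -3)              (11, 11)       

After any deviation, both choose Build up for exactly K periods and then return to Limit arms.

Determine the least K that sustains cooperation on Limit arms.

Need Σ_{k=1}^{K} δ^k ≥ (33−21)/(21−11) = 1.2000 at δ = 3/5.
At K = 3 the sum is 1.1760 < 1.2000; at K = 4 it is 1.3056 ≥ 1.2000.
So the minimum punishment length is K = 4.

4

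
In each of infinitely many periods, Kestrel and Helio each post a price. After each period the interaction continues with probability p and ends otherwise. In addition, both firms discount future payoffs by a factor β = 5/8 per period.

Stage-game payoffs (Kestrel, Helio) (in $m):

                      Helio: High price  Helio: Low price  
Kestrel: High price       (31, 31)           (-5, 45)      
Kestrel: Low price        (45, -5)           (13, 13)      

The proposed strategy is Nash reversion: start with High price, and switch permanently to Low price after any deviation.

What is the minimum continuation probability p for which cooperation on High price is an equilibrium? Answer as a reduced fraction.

7/10

Expected continuation weight on next period's payoff is β·p = 5/8·p, which plays the role of the discount factor.
Cooperation requires 5/8·p ≥ (45−31)/(45−13) = 7/16, hence p ≥ 7/10.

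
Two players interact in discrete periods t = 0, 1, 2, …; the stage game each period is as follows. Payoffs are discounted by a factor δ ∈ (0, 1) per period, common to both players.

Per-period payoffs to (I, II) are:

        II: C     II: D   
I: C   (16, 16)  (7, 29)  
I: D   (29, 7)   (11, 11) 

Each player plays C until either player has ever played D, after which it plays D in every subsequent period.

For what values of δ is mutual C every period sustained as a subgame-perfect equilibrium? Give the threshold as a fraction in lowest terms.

13/18

Cooperation forever yields 16 each period: 16/(1−δ).
Deviating yields 29 once, then 11 forever: 29 + 11δ/(1−δ).
No profitable deviation requires 16/(1−δ) ≥ 29 + 11δ/(1−δ).
Multiplying by (1−δ): 16 ≥ 29(1−δ) + 11δ = 29 − 18δ.
So 18δ ≥ 13, i.e. δ ≥ 13/18.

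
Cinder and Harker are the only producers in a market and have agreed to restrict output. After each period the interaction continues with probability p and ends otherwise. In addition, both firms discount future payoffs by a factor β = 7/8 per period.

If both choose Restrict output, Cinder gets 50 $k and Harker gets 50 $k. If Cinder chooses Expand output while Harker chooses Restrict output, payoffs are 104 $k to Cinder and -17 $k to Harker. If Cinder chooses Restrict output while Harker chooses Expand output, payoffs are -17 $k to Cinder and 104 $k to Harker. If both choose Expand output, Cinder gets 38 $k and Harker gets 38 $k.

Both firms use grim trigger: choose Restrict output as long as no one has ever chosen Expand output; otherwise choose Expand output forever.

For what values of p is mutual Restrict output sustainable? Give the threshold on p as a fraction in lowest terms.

72/77

With continuation probability p and discount β, the effective per-period discount factor is βp.
Grim-trigger IC: βp ≥ (104−50)/(104−38) = 9/11.
So p ≥ (9/11)/(7/8) = 72/77.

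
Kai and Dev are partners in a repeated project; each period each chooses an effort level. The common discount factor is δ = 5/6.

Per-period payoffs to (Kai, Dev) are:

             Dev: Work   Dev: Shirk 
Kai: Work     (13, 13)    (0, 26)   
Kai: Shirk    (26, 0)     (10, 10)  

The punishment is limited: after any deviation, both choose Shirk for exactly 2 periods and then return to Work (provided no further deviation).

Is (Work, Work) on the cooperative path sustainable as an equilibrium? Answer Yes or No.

A one-shot deviation gives 26 now, then 10 for 2 periods, then back to 13.
Gain from deviating: (26−13) today; loss: (13−10) in each of the next 2 periods.
No-deviation condition: (13−10)(δ+…+δ^2) ≥ 26−13, i.e. δ+…+δ^2 ≥ 13/3.
At δ = 5/6: δ+…+δ^2 = 1.5278 < 4.3333.
So cooperation is not sustainable.

No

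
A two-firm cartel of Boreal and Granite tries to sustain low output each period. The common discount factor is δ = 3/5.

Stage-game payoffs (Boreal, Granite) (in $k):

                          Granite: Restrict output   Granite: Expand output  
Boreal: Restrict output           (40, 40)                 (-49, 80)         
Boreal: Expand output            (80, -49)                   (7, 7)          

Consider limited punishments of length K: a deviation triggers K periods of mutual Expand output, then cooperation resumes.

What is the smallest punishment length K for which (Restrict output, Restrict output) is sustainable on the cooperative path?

IC: δ(1−δ^K)/(1−δ) ≥ (80−40)/(40−7) = 40/33.
With δ = 3/5: need 1 − δ^K ≥ 40/33·(1−3/5)/(3/5), i.e. δ^K ≤ 0.1919.
Since (3/5)^3 = 0.2160 and (3/5)^4 = 0.1296, the smallest such K is 4.

4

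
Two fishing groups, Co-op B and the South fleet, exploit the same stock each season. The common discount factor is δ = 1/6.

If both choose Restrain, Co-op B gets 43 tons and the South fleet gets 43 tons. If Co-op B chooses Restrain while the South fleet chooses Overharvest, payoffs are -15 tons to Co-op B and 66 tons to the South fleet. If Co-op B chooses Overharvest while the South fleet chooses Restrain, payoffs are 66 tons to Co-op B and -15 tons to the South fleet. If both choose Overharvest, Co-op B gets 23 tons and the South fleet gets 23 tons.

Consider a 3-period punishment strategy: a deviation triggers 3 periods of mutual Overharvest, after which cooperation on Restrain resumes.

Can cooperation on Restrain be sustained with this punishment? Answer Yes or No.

No

Comparing payoff streams over the 4 periods until play realigns: cooperate → 43(1+δ+…+δ^3); deviate → 66 + 23(δ+…+δ^3).
Cooperation is sustained iff (43−23)(δ+…+δ^3) ≥ 66−43.
δ+…+δ^3 = 1/6·(1−(1/6)^3)/(1−1/6) = 0.1991, and (66−43)/(43−23) = 1.1500.
0.1991 < 1.1500, so cooperation is not sustainable.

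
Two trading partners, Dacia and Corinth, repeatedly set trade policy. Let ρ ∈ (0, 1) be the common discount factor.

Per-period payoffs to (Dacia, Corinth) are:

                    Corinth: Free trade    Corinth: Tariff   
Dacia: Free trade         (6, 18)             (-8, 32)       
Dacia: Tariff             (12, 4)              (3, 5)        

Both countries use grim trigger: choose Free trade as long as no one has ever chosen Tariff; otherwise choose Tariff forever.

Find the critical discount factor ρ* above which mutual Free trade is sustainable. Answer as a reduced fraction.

2/3

Dacia's threshold: (12−6)/(12−3) = 2/3.
Corinth's threshold: (32−18)/(32−5) = 14/27.
2/3 > 14/27, so Dacia binds and ρ* = 2/3.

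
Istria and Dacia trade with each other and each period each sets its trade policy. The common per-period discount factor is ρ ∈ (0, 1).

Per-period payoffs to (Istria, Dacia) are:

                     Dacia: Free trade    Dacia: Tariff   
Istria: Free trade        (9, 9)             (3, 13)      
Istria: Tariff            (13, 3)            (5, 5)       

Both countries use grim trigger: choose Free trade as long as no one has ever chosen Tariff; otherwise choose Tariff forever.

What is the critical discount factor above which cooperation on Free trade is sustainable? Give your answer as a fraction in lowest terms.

Cooperation forever yields 9 each period: 9/(1−ρ).
Deviating yields 13 once, then 5 forever: 13 + 5ρ/(1−ρ).
No profitable deviation requires 9/(1−ρ) ≥ 13 + 5ρ/(1−ρ).
Multiplying by (1−ρ): 9 ≥ 13(1−ρ) + 5ρ = 13 − 8ρ.
So 8ρ ≥ 4, i.e. ρ ≥ 4/8 = 1/2.

1/2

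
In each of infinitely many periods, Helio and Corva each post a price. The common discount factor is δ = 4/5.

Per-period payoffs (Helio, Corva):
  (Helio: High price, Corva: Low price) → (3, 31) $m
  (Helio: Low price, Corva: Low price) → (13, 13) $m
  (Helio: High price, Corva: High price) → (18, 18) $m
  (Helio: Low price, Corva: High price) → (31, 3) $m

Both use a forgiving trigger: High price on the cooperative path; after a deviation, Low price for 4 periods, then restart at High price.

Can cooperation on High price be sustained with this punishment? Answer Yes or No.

No

Comparing payoff streams over the 5 periods until play realigns: cooperate → 18(1+δ+…+δ^4); deviate → 31 + 13(δ+…+δ^4).
Cooperation is sustained iff (18−13)(δ+…+δ^4) ≥ 31−18.
δ+…+δ^4 = 4/5·(1−(4/5)^4)/(1−4/5) = 2.3616, and (31−18)/(18−13) = 2.6000.
2.3616 < 2.6000, so cooperation is not sustainable.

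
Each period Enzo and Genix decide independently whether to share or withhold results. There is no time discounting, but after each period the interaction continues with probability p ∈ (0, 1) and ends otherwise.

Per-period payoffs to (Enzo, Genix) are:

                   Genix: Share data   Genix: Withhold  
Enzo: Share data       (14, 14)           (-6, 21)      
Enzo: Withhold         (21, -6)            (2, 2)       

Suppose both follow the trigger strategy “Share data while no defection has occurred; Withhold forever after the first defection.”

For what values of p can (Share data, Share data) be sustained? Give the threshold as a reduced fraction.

7/19

With no time discounting, the continuation probability p plays the role of the discount factor.
Grim-trigger IC: 14/(1−p) ≥ 21 + 2p/(1−p) ⇒ p ≥ (21−14)/(21−2) = 7/19.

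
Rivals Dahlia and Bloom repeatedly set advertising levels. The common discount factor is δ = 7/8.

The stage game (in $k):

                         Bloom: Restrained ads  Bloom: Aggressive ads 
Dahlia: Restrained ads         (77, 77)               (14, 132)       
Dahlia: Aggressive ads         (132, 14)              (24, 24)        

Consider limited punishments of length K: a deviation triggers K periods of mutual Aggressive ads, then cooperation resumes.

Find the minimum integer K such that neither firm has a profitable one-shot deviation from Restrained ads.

IC: δ(1−δ^K)/(1−δ) ≥ (132−77)/(77−24) = 55/53.
With δ = 7/8: need 1 − δ^K ≥ 55/53·(1−7/8)/(7/8), i.e. δ^K ≤ 0.8518.
Since (7/8)^1 = 0.8750 and (7/8)^2 = 0.7656, the smallest such K is 2.

2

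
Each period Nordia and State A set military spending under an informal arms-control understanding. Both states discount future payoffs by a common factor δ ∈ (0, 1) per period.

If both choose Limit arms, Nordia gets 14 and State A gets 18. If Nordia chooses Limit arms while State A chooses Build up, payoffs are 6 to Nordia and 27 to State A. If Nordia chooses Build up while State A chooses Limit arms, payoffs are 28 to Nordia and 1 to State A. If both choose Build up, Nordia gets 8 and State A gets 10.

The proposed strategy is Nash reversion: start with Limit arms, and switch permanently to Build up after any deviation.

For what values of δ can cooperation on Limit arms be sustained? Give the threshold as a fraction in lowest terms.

Nordia: cooperation gives 14 each period; deviation gives 28 once then 8 forever.
  14/(1−δ) ≥ 28 + 8δ/(1−δ) ⇒ δ ≥ 14/20 = 7/10.
State A: cooperation gives 18 each period; deviation gives 27 once then 10 forever.
  δ ≥ 9/17.
Both must hold, so the binding constraint is Nordia's: δ ≥ 7/10.

7/10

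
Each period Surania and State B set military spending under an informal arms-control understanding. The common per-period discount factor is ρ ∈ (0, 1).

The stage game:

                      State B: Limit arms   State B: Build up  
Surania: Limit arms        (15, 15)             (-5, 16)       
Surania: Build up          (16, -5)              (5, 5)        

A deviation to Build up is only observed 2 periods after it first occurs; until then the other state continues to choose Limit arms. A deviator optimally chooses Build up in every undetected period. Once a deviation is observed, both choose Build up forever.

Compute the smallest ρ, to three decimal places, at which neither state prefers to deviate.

The best deviation is to choose Build up for all 2 undetected periods, earning 16 each, then 5 forever once detected.
Deviation value: 16(1−ρ^2)/(1−ρ) + 5ρ^2/(1−ρ); cooperation value: 15/(1−ρ).
IC: 15 ≥ 16(1−ρ^2) + 5ρ^2 = 16 − 11ρ^2.
So ρ^2 ≥ 1/11, giving ρ ≥ (1/11)^(1/2) ≈ 0.302.

0.302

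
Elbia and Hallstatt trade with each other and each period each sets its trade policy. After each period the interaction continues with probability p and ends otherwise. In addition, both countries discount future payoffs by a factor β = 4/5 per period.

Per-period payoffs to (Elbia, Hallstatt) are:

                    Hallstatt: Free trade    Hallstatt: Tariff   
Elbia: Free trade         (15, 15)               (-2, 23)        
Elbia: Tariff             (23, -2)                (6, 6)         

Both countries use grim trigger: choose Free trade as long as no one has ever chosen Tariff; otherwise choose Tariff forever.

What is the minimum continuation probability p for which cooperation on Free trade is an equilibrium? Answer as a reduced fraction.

10/17

With continuation probability p and discount β, the effective per-period discount factor is βp.
Grim-trigger IC: βp ≥ (23−15)/(23−6) = 8/17.
So p ≥ (8/17)/(4/5) = 10/17.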